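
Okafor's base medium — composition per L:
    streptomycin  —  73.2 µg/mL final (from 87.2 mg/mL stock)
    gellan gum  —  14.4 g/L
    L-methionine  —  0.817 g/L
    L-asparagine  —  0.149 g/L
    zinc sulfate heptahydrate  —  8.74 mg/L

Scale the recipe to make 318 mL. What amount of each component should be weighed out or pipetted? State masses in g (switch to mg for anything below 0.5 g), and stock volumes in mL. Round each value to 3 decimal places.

Target volume = 318 mL = 0.318 L.
streptomycin: V = C2·V2/C1 = 73.2 µg/mL × 318 mL ÷ 87200 µg/mL = 0.267 mL
gellan gum: 14.4 g/L × 0.318 L = 4.579 g
L-methionine: 0.817 g/L × 0.318 L = 0.259806 g = 259.806 mg
L-asparagine: 0.149 g/L × 0.318 L = 0.047382 g = 47.382 mg
zinc sulfate heptahydrate: 8.74 mg/L × 0.318 L = 2.779 mg

streptomycin 0.267 mL; gellan gum 4.579 g; L-methionine 259.806 mg; L-asparagine 47.382 mg; zinc sulfate heptahydrate 2.779 mg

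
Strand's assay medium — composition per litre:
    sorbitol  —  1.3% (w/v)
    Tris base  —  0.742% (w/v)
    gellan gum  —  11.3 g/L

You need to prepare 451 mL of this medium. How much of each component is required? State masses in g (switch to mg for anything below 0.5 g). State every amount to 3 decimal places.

sorbitol 5.863 g; Tris base 3.346 g; gellan gum 5.096 g

Working volume: 451 mL = 0.451 L.
sorbitol: 1.3% w/v = 13 g/L → 13 × 0.451 L = 5.863 g
Tris base: 0.742 g per 100 mL × 451 mL ÷ 100 = 3.346 g
gellan gum: 11.3 g/L × 0.451 L = 5.096 g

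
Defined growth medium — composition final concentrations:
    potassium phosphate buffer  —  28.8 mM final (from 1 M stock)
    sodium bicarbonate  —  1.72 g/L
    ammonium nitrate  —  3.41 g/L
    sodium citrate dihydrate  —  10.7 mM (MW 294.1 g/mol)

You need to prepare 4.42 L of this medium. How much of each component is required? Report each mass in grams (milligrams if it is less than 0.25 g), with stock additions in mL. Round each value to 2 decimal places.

potassium phosphate buffer 127.30 mL; sodium bicarbonate 7.60 g; ammonium nitrate 15.07 g; sodium citrate dihydrate 13.91 g

Working volume: 4.42 L.
potassium phosphate buffer: C1V1 = C2V2 → 28.8 mM × 4420 mL ÷ 1000 mM = 127.30 mL
sodium bicarbonate: 1.72 g/L × 4.42 L = 7.60 g
ammonium nitrate: 3.41 g/L × 4.42 L = 15.07 g
sodium citrate dihydrate: 10.7 mmol/L × 294.1 g/mol × 4.42 L ÷ 1000 = 13.91 g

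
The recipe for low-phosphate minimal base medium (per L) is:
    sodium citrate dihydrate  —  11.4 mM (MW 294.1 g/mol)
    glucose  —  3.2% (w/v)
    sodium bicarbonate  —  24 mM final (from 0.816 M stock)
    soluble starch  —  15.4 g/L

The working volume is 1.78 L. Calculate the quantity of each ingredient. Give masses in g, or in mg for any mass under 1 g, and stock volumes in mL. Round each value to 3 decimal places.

Working volume: 1.78 L.
sodium citrate dihydrate: 11.4 mmol/L × 294.1 g/mol × 1.78 L ÷ 1000 = 5.968 g
glucose: 3.2% w/v = 32 g/L → 32 × 1.78 L = 56.960 g
sodium bicarbonate: dilute stock: 24 mM × 1780 mL ÷ 816 mM = 52.353 mL
soluble starch: 15.4 g/L × 1.78 L = 27.412 g

sodium citrate dihydrate 5.968 g; glucose 56.960 g; sodium bicarbonate 52.353 mL; soluble starch 27.412 g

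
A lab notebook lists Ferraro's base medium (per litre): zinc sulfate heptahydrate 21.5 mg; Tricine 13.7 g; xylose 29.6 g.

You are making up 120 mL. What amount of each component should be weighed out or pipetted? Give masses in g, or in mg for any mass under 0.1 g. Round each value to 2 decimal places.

Ratio of target to recipe volume: 120 / 1000 = 0.12.
zinc sulfate heptahydrate: 21.5 mg × (120 mL / 1000 mL) = 2.58 mg
Tricine: 13.7 g × (120 mL / 1000 mL) = 1.64 g
xylose: 29.6 g × (120 mL / 1000 mL) = 3.55 g

zinc sulfate heptahydrate 2.58 mg; Tricine 1.64 g; xylose 3.55 g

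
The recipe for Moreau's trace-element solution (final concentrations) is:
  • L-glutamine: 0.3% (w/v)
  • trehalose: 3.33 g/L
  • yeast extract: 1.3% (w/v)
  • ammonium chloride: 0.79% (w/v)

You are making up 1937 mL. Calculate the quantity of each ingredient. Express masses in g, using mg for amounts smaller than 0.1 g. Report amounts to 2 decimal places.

Working volume: 1937 mL = 1.937 L.
L-glutamine: 0.3 g per 100 mL × 1937 mL ÷ 100 = 5.81 g
trehalose: 3.33 g/L × 1.937 L = 6.45 g
yeast extract: 1.3% w/v = 13 g/L → 13 × 1.937 L = 25.18 g
ammonium chloride: 0.79 g per 100 mL × 1937 mL ÷ 100 = 15.30 g

L-glutamine 5.81 g; trehalose 6.45 g; yeast extract 25.18 g; ammonium chloride 15.30 g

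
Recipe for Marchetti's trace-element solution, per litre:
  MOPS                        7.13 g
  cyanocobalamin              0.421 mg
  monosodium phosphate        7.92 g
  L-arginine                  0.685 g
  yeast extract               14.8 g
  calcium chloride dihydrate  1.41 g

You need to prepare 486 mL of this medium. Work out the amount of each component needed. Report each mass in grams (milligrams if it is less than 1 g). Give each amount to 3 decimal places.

Ratio of target to recipe volume: 486 / 1000 = 0.486.
MOPS: 7.13 g × (486 mL / 1000 mL) = 3.465 g
cyanocobalamin: 0.421 mg × (486 mL / 1000 mL) = 0.205 mg
monosodium phosphate: 7.92 g × (486 mL / 1000 mL) = 3.849 g
L-arginine: 0.685 g × (486 mL / 1000 mL) = 0.33291 g = 332.910 mg
yeast extract: 14.8 g × (486 mL / 1000 mL) = 7.193 g
calcium chloride dihydrate: 1.41 g × (486 mL / 1000 mL) = 0.68526 g = 685.260 mg

MOPS 3.465 g; cyanocobalamin 0.205 mg; monosodium phosphate 3.849 g; L-arginine 332.910 mg; yeast extract 7.193 g; calcium chloride dihydrate 685.260 mg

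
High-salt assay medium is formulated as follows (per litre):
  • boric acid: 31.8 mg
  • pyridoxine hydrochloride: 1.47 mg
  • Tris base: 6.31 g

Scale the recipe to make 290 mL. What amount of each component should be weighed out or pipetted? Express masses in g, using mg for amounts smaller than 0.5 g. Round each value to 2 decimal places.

boric acid 9.22 mg; pyridoxine hydrochloride 0.43 mg; Tris base 1.83 g

Scale factor = 290 mL / 1000 mL = 0.29.
boric acid: 31.8 mg × (290 mL / 1000 mL) = 9.22 mg
pyridoxine hydrochloride: 1.47 mg × (290 mL / 1000 mL) = 0.43 mg
Tris base: 6.31 g × (290 mL / 1000 mL) = 1.83 g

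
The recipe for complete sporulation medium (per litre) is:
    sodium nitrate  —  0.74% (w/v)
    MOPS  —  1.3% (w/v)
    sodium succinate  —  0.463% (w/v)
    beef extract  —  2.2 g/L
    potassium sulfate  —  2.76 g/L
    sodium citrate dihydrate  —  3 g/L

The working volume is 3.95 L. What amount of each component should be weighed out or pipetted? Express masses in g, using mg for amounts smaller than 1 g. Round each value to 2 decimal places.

sodium nitrate 29.23 g; MOPS 51.35 g; sodium succinate 18.29 g; beef extract 8.69 g; potassium sulfate 10.90 g; sodium citrate dihydrate 11.85 g

Scale factor relative to 1 L: 3.95.
sodium nitrate: 0.74% w/v = 7.4 g/L → 7.4 × 3.95 L = 29.23 g
MOPS: 1.3 g per 100 mL × 3950 mL ÷ 100 = 51.35 g
sodium succinate: 0.463 g per 100 mL × 3950 mL ÷ 100 = 18.29 g
beef extract: 2.2 g/L × 3.95 L = 8.69 g
potassium sulfate: 2.76 g/L × 3.95 L = 10.90 g
sodium citrate dihydrate: 3 g/L × 3.95 L = 11.85 g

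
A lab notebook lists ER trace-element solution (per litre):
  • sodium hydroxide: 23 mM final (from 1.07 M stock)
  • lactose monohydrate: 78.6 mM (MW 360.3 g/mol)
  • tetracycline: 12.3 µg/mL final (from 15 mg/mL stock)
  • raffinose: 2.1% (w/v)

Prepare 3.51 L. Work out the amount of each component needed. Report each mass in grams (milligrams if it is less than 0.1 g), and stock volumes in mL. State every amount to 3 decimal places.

sodium hydroxide 75.449 mL; lactose monohydrate 99.402 g; tetracycline 2.878 mL; raffinose 73.710 g

Scale factor relative to 1 L: 3.51.
sodium hydroxide: V = C2·V2/C1 = 23 mM × 3510 mL ÷ 1070 mM = 75.449 mL
lactose monohydrate: 78.6 mmol/L × 360.3 g/mol × 3.51 L ÷ 1000 = 99.402 g
tetracycline: C1V1 = C2V2 → 12.3 µg/mL × 3510 mL ÷ 15000 µg/mL = 2.878 mL
raffinose: 2.1% w/v = 21 g/L → 21 × 3.51 L = 73.710 g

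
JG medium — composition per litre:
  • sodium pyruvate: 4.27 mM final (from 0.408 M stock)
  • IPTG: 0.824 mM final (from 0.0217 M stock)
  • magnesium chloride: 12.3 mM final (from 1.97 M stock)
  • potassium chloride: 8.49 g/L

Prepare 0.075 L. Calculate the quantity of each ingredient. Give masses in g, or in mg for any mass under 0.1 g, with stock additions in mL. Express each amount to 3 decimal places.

Scale factor relative to 1 L: 0.075.
sodium pyruvate: V = C2·V2/C1 = 4.27 mM × 75 mL ÷ 408 mM = 0.785 mL
IPTG: dilute stock: 0.824 mM × 75 mL ÷ 21.7 mM = 2.848 mL
magnesium chloride: dilute stock: 12.3 mM × 75 mL ÷ 1970 mM = 0.468 mL
potassium chloride: 8.49 g/L × 0.075 L = 0.637 g

sodium pyruvate 0.785 mL; IPTG 2.848 mL; magnesium chloride 0.468 mL; potassium chloride 0.637 g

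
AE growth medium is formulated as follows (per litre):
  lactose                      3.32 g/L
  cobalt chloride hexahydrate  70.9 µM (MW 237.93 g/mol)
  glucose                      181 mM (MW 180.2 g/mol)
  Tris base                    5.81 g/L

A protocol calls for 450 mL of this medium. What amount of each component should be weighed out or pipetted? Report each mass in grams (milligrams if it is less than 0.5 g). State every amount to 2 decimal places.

Working volume: 450 mL = 0.45 L.
lactose: 3.32 g/L × 0.45 L = 1.49 g
cobalt chloride hexahydrate: 70.9 µmol/L × 237.93 g/mol × 0.45 L ÷ 1000 = 7.59 mg
glucose: 181 mmol/L × 180.2 g/mol × 0.45 L ÷ 1000 = 14.68 g
Tris base: 5.81 g/L × 0.45 L = 2.61 g

lactose 1.49 g; cobalt chloride hexahydrate 7.59 mg; glucose 14.68 g; Tris base 2.61 g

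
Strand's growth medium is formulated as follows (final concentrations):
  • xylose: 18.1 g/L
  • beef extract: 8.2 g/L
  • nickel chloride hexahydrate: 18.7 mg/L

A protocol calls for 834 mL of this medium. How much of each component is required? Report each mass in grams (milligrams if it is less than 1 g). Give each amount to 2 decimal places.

Target volume = 834 mL = 0.834 L.
xylose: 18.1 g/L × 0.834 L = 15.10 g
beef extract: 8.2 g/L × 0.834 L = 6.84 g
nickel chloride hexahydrate: 18.7 mg/L × 0.834 L = 15.60 mg

xylose 15.10 g; beef extract 6.84 g; nickel chloride hexahydrate 15.60 mg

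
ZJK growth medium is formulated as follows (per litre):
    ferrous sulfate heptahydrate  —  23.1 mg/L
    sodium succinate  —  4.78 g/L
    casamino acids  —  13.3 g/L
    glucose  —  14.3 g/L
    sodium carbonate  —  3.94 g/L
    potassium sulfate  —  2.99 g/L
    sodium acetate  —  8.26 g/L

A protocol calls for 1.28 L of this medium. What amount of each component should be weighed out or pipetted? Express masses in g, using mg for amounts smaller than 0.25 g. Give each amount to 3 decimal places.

ferrous sulfate heptahydrate 29.568 mg; sodium succinate 6.118 g; casamino acids 17.024 g; glucose 18.304 g; sodium carbonate 5.043 g; potassium sulfate 3.827 g; sodium acetate 10.573 g

Scale factor relative to 1 L: 1.28.
ferrous sulfate heptahydrate: 23.1 mg/L × 1.28 L = 29.568 mg
sodium succinate: 4.78 g/L × 1.28 L = 6.118 g
casamino acids: 13.3 g/L × 1.28 L = 17.024 g
glucose: 14.3 g/L × 1.28 L = 18.304 g
sodium carbonate: 3.94 g/L × 1.28 L = 5.043 g
potassium sulfate: 2.99 g/L × 1.28 L = 3.827 g
sodium acetate: 8.26 g/L × 1.28 L = 10.573 g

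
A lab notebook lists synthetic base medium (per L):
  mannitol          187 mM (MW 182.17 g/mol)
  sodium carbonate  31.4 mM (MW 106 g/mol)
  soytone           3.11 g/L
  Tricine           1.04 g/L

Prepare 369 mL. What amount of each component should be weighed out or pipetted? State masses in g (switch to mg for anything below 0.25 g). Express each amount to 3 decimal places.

mannitol 12.570 g; sodium carbonate 1.228 g; soytone 1.148 g; Tricine 0.384 g

Scale factor relative to 1 L: 0.369.
mannitol: 187 mmol/L × 182.17 g/mol × 0.369 L ÷ 1000 = 12.570 g
sodium carbonate: 31.4 mmol/L × 106 g/mol × 0.369 L ÷ 1000 = 1.228 g
soytone: 3.11 g/L × 0.369 L = 1.148 g
Tricine: 1.04 g/L × 0.369 L = 0.384 g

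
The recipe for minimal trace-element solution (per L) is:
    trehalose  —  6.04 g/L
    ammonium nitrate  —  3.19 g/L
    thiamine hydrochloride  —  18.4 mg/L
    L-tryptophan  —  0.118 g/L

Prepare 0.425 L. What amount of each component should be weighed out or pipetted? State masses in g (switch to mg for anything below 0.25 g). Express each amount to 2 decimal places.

Working volume: 0.425 L.
trehalose: 6.04 g/L × 0.425 L = 2.57 g
ammonium nitrate: 3.19 g/L × 0.425 L = 1.36 g
thiamine hydrochloride: 18.4 mg/L × 0.425 L = 7.82 mg
L-tryptophan: 0.118 g/L × 0.425 L = 0.05015 g = 50.15 mg

trehalose 2.57 g; ammonium nitrate 1.36 g; thiamine hydrochloride 7.82 mg; L-tryptophan 50.15 mg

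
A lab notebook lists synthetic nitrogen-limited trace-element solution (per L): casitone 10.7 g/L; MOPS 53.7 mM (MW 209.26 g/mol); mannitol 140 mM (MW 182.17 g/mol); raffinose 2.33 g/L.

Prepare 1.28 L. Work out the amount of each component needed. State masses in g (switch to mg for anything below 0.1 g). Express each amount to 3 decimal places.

casitone 13.696 g; MOPS 14.384 g; mannitol 32.645 g; raffinose 2.982 g

Scale factor relative to 1 L: 1.28.
casitone: 10.7 g/L × 1.28 L = 13.696 g
MOPS: 53.7 mmol/L × 209.26 g/mol × 1.28 L ÷ 1000 = 14.384 g
mannitol: 140 mmol/L × 182.17 g/mol × 1.28 L ÷ 1000 = 32.645 g
raffinose: 2.33 g/L × 1.28 L = 2.982 g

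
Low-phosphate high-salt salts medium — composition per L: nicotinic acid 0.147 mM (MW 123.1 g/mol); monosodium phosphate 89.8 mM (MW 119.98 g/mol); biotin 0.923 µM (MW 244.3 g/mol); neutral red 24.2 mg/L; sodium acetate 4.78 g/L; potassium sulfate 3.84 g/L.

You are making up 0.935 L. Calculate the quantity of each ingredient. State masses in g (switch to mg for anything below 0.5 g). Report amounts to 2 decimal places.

nicotinic acid 16.92 mg; monosodium phosphate 10.07 g; biotin 0.21 mg; neutral red 22.63 mg; sodium acetate 4.47 g; potassium sulfate 3.59 g

Scale factor relative to 1 L: 0.935.
nicotinic acid: 0.147 mmol/L × 123.1 mg/mmol × 0.935 L = 16.92 mg
monosodium phosphate: 89.8 mmol/L × 119.98 g/mol × 0.935 L ÷ 1000 = 10.07 g
biotin: 0.923 µmol/L × 244.3 g/mol × 0.935 L ÷ 1000 = 0.21 mg
neutral red: 24.2 mg/L × 0.935 L = 22.63 mg
sodium acetate: 4.78 g/L × 0.935 L = 4.47 g
potassium sulfate: 3.84 g/L × 0.935 L = 3.59 g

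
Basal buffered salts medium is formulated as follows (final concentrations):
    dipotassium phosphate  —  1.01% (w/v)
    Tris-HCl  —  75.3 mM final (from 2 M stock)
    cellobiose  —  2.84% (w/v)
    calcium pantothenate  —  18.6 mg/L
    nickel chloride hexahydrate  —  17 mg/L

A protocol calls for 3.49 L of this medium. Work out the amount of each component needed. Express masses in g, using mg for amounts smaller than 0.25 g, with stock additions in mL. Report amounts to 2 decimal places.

Scale factor relative to 1 L: 3.49.
dipotassium phosphate: 1.01 g per 100 mL × 3490 mL ÷ 100 = 35.25 g
Tris-HCl: C1V1 = C2V2 → 75.3 mM × 3490 mL ÷ 2000 mM = 131.40 mL
cellobiose: 2.84 g per 100 mL × 3490 mL ÷ 100 = 99.12 g
calcium pantothenate: 18.6 mg/L × 3.49 L = 64.91 mg
nickel chloride hexahydrate: 17 mg/L × 3.49 L = 59.33 mg

dipotassium phosphate 35.25 g; Tris-HCl 131.40 mL; cellobiose 99.12 g; calcium pantothenate 64.91 mg; nickel chloride hexahydrate 59.33 mg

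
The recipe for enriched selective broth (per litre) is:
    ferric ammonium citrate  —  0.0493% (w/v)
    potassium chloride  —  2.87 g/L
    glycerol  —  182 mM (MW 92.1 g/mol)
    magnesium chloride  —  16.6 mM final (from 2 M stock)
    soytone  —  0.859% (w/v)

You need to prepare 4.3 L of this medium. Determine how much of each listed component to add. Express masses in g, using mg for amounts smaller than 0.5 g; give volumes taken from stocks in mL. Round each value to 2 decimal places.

Working volume: 4.3 L.
ferric ammonium citrate: 0.0493% w/v = 0.493 g/L → 0.493 × 4.3 L = 2.12 g
potassium chloride: 2.87 g/L × 4.3 L = 12.34 g
glycerol: 182 mmol/L × 92.1 g/mol × 4.3 L ÷ 1000 = 72.08 g
magnesium chloride: C1V1 = C2V2 → 16.6 mM × 4300 mL ÷ 2000 mM = 35.69 mL
soytone: 0.859% w/v = 8.59 g/L → 8.59 × 4.3 L = 36.94 g

ferric ammonium citrate 2.12 g; potassium chloride 12.34 g; glycerol 72.08 g; magnesium chloride 35.69 mL; soytone 36.94 g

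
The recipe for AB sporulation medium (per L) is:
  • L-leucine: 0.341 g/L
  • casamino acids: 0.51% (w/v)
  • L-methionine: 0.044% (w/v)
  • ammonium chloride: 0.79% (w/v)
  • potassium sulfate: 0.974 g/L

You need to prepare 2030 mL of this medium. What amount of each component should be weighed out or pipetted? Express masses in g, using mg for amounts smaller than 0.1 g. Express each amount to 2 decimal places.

Working volume: 2030 mL = 2.03 L.
L-leucine: 0.341 g/L × 2.03 L = 0.69 g
casamino acids: 0.51% w/v = 5.1 g/L → 5.1 × 2.03 L = 10.35 g
L-methionine: 0.044 g per 100 mL × 2030 mL ÷ 100 = 0.89 g
ammonium chloride: 0.79% w/v = 7.9 g/L → 7.9 × 2.03 L = 16.04 g
potassium sulfate: 0.974 g/L × 2.03 L = 1.98 g

L-leucine 0.69 g; casamino acids 10.35 g; L-methionine 0.89 g; ammonium chloride 16.04 g; potassium sulfate 1.98 g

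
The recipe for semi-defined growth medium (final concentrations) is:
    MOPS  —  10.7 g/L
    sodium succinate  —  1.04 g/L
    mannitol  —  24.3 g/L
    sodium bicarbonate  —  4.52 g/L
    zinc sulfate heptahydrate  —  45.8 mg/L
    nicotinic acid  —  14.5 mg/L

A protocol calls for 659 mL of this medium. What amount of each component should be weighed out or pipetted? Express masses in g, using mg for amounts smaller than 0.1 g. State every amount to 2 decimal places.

Target volume = 659 mL = 0.659 L.
MOPS: 10.7 g/L × 0.659 L = 7.05 g
sodium succinate: 1.04 g/L × 0.659 L = 0.69 g
mannitol: 24.3 g/L × 0.659 L = 16.01 g
sodium bicarbonate: 4.52 g/L × 0.659 L = 2.98 g
zinc sulfate heptahydrate: 45.8 mg/L × 0.659 L = 30.18 mg
nicotinic acid: 14.5 mg/L × 0.659 L = 9.56 mg

MOPS 7.05 g; sodium succinate 0.69 g; mannitol 16.01 g; sodium bicarbonate 2.98 g; zinc sulfate heptahydrate 30.18 mg; nicotinic acid 9.56 mg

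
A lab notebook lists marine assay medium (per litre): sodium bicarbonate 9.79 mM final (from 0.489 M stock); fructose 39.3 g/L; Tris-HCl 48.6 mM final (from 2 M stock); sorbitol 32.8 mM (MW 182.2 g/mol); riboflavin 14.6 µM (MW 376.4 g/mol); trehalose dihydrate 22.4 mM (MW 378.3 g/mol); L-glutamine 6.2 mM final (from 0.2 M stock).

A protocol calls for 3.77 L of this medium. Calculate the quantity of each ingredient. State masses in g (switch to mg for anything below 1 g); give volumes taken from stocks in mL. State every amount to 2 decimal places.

Scale factor relative to 1 L: 3.77.
sodium bicarbonate: dilute stock: 9.79 mM × 3770 mL ÷ 489 mM = 75.48 mL
fructose: 39.3 g/L × 3.77 L = 148.16 g
Tris-HCl: V = C2·V2/C1 = 48.6 mM × 3770 mL ÷ 2000 mM = 91.61 mL
sorbitol: 32.8 mmol/L × 182.2 g/mol × 3.77 L ÷ 1000 = 22.53 g
riboflavin: 14.6 µmol/L × 376.4 g/mol × 3.77 L ÷ 1000 = 20.72 mg
trehalose dihydrate: 22.4 mmol/L × 378.3 g/mol × 3.77 L ÷ 1000 = 31.95 g
L-glutamine: C1V1 = C2V2 → 6.2 mM × 3770 mL ÷ 200 mM = 116.87 mL

sodium bicarbonate 75.48 mL; fructose 148.16 g; Tris-HCl 91.61 mL; sorbitol 22.53 g; riboflavin 20.72 mg; trehalose dihydrate 31.95 g; L-glutamine 116.87 mL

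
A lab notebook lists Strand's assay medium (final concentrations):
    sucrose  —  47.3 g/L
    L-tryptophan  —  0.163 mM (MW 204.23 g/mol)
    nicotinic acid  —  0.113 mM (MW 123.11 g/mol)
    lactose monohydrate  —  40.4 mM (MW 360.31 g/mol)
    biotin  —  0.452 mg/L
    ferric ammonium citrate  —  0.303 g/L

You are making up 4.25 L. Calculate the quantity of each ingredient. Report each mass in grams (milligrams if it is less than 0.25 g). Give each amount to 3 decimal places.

Scale factor relative to 1 L: 4.25.
sucrose: 47.3 g/L × 4.25 L = 201.025 g
L-tryptophan: 0.163 mmol/L × 204.23 mg/mmol × 4.25 L = 141.480 mg
nicotinic acid: 0.113 mmol/L × 123.11 mg/mmol × 4.25 L = 59.124 mg
lactose monohydrate: 40.4 mmol/L × 360.31 g/mol × 4.25 L ÷ 1000 = 61.865 g
biotin: 0.452 mg/L × 4.25 L = 1.921 mg
ferric ammonium citrate: 0.303 g/L × 4.25 L = 1.288 g

sucrose 201.025 g; L-tryptophan 141.480 mg; nicotinic acid 59.124 mg; lactose monohydrate 61.865 g; biotin 1.921 mg; ferric ammonium citrate 1.288 g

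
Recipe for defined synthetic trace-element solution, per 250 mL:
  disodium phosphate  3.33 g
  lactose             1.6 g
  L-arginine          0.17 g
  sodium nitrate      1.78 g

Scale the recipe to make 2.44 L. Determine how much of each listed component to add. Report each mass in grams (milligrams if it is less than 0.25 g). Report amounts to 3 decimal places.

disodium phosphate 32.501 g; lactose 15.616 g; L-arginine 1.659 g; sodium nitrate 17.373 g

Ratio of target to recipe volume: 2440 / 250 = 9.76.
disodium phosphate: 3.33 g × (2440 mL / 250 mL) = 32.501 g
lactose: 1.6 g × (2440 mL / 250 mL) = 15.616 g
L-arginine: 0.17 g × (2440 mL / 250 mL) = 1.659 g
sodium nitrate: 1.78 g × (2440 mL / 250 mL) = 17.373 g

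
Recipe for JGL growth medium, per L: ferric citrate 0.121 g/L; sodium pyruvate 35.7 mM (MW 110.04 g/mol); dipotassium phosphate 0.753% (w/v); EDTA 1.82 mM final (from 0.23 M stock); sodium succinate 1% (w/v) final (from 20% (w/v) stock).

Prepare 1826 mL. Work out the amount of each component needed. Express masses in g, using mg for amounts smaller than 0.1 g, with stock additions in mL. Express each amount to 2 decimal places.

Working volume: 1826 mL = 1.826 L.
ferric citrate: 0.121 g/L × 1.826 L = 0.22 g
sodium pyruvate: 35.7 mmol/L × 110.04 g/mol × 1.826 L ÷ 1000 = 7.17 g
dipotassium phosphate: 0.753 g per 100 mL × 1826 mL ÷ 100 = 13.75 g
EDTA: C1V1 = C2V2 → 1.82 mM × 1826 mL ÷ 230 mM = 14.45 mL
sodium succinate: dilute stock: 1% ÷ 20% × 1826 mL = 91.30 mL

ferric citrate 0.22 g; sodium pyruvate 7.17 g; dipotassium phosphate 13.75 g; EDTA 14.45 mL; sodium succinate 91.30 mL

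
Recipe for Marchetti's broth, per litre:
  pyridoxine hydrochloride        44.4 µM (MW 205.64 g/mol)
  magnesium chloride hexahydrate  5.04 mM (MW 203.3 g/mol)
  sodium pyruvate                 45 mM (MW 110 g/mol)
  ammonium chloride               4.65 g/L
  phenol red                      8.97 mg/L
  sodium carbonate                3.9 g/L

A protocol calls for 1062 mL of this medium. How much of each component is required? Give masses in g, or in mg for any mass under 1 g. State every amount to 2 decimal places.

Target volume = 1062 mL = 1.062 L.
pyridoxine hydrochloride: 44.4 µmol/L × 205.64 g/mol × 1.062 L ÷ 1000 = 9.70 mg
magnesium chloride hexahydrate: 5.04 mmol/L × 203.3 g/mol × 1.062 L ÷ 1000 = 1.09 g
sodium pyruvate: 45 mmol/L × 110 g/mol × 1.062 L ÷ 1000 = 5.26 g
ammonium chloride: 4.65 g/L × 1.062 L = 4.94 g
phenol red: 8.97 mg/L × 1.062 L = 9.53 mg
sodium carbonate: 3.9 g/L × 1.062 L = 4.14 g

pyridoxine hydrochloride 9.70 mg; magnesium chloride hexahydrate 1.09 g; sodium pyruvate 5.26 g; ammonium chloride 4.94 g; phenol red 9.53 mg; sodium carbonate 4.14 g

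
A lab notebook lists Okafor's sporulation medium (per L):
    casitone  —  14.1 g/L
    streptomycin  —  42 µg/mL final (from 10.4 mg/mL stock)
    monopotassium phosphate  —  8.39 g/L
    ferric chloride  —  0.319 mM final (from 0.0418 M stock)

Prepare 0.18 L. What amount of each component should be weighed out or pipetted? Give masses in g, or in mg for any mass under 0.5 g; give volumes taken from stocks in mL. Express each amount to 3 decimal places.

Scale factor relative to 1 L: 0.18.
casitone: 14.1 g/L × 0.18 L = 2.538 g
streptomycin: V = C2·V2/C1 = 42 µg/mL × 180 mL ÷ 10400 µg/mL = 0.727 mL
monopotassium phosphate: 8.39 g/L × 0.18 L = 1.510 g
ferric chloride: dilute stock: 0.319 mM × 180 mL ÷ 41.8 mM = 1.374 mL

casitone 2.538 g; streptomycin 0.727 mL; monopotassium phosphate 1.510 g; ferric chloride 1.374 mL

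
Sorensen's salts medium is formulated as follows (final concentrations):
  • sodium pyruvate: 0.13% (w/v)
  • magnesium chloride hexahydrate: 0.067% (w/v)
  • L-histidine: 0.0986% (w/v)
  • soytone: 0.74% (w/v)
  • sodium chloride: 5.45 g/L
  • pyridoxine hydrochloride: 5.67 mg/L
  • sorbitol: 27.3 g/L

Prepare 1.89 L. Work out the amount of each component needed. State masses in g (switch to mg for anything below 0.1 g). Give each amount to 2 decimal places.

Working volume: 1.89 L.
sodium pyruvate: 0.13 g per 100 mL × 1890 mL ÷ 100 = 2.46 g
magnesium chloride hexahydrate: 0.067 g per 100 mL × 1890 mL ÷ 100 = 1.27 g
L-histidine: 0.0986 g per 100 mL × 1890 mL ÷ 100 = 1.86 g
soytone: 0.74 g per 100 mL × 1890 mL ÷ 100 = 13.99 g
sodium chloride: 5.45 g/L × 1.89 L = 10.30 g
pyridoxine hydrochloride: 5.67 mg/L × 1.89 L = 10.72 mg
sorbitol: 27.3 g/L × 1.89 L = 51.60 g

sodium pyruvate 2.46 g; magnesium chloride hexahydrate 1.27 g; L-histidine 1.86 g; soytone 13.99 g; sodium chloride 10.30 g; pyridoxine hydrochloride 10.72 mg; sorbitol 51.60 g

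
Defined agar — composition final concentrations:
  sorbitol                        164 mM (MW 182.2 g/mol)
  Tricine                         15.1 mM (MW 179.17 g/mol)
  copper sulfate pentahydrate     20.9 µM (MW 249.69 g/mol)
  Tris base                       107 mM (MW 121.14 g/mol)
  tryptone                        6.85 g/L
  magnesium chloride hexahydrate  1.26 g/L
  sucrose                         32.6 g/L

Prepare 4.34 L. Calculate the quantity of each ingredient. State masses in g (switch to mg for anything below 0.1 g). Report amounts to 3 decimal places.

Working volume: 4.34 L.
sorbitol: 164 mmol/L × 182.2 g/mol × 4.34 L ÷ 1000 = 129.683 g
Tricine: 15.1 mmol/L × 179.17 g/mol × 4.34 L ÷ 1000 = 11.742 g
copper sulfate pentahydrate: 20.9 µmol/L × 249.69 g/mol × 4.34 L ÷ 1000 = 22.648 mg
Tris base: 107 mmol/L × 121.14 g/mol × 4.34 L ÷ 1000 = 56.255 g
tryptone: 6.85 g/L × 4.34 L = 29.729 g
magnesium chloride hexahydrate: 1.26 g/L × 4.34 L = 5.468 g
sucrose: 32.6 g/L × 4.34 L = 141.484 g

sorbitol 129.683 g; Tricine 11.742 g; copper sulfate pentahydrate 22.648 mg; Tris base 56.255 g; tryptone 29.729 g; magnesium chloride hexahydrate 5.468 g; sucrose 141.484 g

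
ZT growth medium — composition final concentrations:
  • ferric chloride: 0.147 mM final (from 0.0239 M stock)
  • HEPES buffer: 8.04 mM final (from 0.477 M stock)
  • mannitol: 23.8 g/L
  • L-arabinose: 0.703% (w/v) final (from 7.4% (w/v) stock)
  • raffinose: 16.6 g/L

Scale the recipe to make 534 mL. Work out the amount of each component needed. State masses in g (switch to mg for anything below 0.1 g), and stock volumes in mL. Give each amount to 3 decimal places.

ferric chloride 3.284 mL; HEPES buffer 9.001 mL; mannitol 12.709 g; L-arabinose 50.730 mL; raffinose 8.864 g

Scale factor relative to 1 L: 0.534.
ferric chloride: dilute stock: 0.147 mM × 534 mL ÷ 23.9 mM = 3.284 mL
HEPES buffer: C1V1 = C2V2 → 8.04 mM × 534 mL ÷ 477 mM = 9.001 mL
mannitol: 23.8 g/L × 0.534 L = 12.709 g
L-arabinose: V = C2·V2/C1 = 0.703% ÷ 7.4% × 534 mL = 50.730 mL
raffinose: 16.6 g/L × 0.534 L = 8.864 g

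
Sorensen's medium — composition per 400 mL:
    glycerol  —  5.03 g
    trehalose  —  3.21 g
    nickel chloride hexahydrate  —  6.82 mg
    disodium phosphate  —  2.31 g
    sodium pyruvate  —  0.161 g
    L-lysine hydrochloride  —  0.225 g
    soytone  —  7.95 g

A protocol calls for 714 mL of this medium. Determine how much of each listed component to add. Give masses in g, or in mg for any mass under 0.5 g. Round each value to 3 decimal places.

glycerol 8.979 g; trehalose 5.730 g; nickel chloride hexahydrate 12.174 mg; disodium phosphate 4.123 g; sodium pyruvate 287.385 mg; L-lysine hydrochloride 401.625 mg; soytone 14.191 g

Scale factor = 714 mL / 400 mL = 1.785.
glycerol: 5.03 g × (714 mL / 400 mL) = 8.979 g
trehalose: 3.21 g × (714 mL / 400 mL) = 5.730 g
nickel chloride hexahydrate: 6.82 mg × (714 mL / 400 mL) = 12.174 mg
disodium phosphate: 2.31 g × (714 mL / 400 mL) = 4.123 g
sodium pyruvate: 0.161 g × (714 mL / 400 mL) = 0.287385 g = 287.385 mg
L-lysine hydrochloride: 0.225 g × (714 mL / 400 mL) = 0.401625 g = 401.625 mg
soytone: 7.95 g × (714 mL / 400 mL) = 14.191 g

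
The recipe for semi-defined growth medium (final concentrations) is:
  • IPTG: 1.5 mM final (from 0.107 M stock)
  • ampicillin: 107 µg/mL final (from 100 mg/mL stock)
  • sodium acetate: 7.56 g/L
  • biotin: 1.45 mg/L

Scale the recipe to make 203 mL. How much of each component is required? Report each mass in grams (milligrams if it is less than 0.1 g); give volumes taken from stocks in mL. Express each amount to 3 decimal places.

IPTG 2.846 mL; ampicillin 0.217 mL; sodium acetate 1.535 g; biotin 0.294 mg

Target volume = 203 mL = 0.203 L.
IPTG: V = C2·V2/C1 = 1.5 mM × 203 mL ÷ 107 mM = 2.846 mL
ampicillin: V = C2·V2/C1 = 107 µg/mL × 203 mL ÷ 100000 µg/mL = 0.217 mL
sodium acetate: 7.56 g/L × 0.203 L = 1.535 g
biotin: 1.45 mg/L × 0.203 L = 0.294 mg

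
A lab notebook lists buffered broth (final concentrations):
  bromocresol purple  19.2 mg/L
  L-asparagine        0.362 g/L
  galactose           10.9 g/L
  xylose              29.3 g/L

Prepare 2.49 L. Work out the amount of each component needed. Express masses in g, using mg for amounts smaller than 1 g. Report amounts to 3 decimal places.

bromocresol purple 47.808 mg; L-asparagine 901.380 mg; galactose 27.141 g; xylose 72.957 g

Working volume: 2.49 L.
bromocresol purple: 19.2 mg/L × 2.49 L = 47.808 mg
L-asparagine: 0.362 g/L × 2.49 L = 0.90138 g = 901.380 mg
galactose: 10.9 g/L × 2.49 L = 27.141 g
xylose: 29.3 g/L × 2.49 L = 72.957 g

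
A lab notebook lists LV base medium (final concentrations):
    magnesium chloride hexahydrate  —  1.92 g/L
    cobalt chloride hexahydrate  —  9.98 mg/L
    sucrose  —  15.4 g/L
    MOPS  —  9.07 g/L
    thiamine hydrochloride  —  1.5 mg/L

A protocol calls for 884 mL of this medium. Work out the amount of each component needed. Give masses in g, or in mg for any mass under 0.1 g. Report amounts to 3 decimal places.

Scale factor relative to 1 L: 0.884.
magnesium chloride hexahydrate: 1.92 g/L × 0.884 L = 1.697 g
cobalt chloride hexahydrate: 9.98 mg/L × 0.884 L = 8.822 mg
sucrose: 15.4 g/L × 0.884 L = 13.614 g
MOPS: 9.07 g/L × 0.884 L = 8.018 g
thiamine hydrochloride: 1.5 mg/L × 0.884 L = 1.326 mg

magnesium chloride hexahydrate 1.697 g; cobalt chloride hexahydrate 8.822 mg; sucrose 13.614 g; MOPS 8.018 g; thiamine hydrochloride 1.326 mg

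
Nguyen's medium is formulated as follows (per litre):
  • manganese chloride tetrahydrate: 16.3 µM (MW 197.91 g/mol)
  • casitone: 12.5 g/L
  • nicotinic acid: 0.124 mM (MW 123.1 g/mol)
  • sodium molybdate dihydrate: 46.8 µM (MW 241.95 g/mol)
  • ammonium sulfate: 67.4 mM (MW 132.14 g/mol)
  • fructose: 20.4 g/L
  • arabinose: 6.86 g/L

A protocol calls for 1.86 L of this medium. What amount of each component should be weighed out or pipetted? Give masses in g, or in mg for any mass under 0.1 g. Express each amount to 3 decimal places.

Working volume: 1.86 L.
manganese chloride tetrahydrate: 16.3 µmol/L × 197.91 g/mol × 1.86 L ÷ 1000 = 6.000 mg
casitone: 12.5 g/L × 1.86 L = 23.250 g
nicotinic acid: 0.124 mmol/L × 123.1 mg/mmol × 1.86 L = 28.392 mg
sodium molybdate dihydrate: 46.8 µmol/L × 241.95 g/mol × 1.86 L ÷ 1000 = 21.061 mg
ammonium sulfate: 67.4 mmol/L × 132.14 g/mol × 1.86 L ÷ 1000 = 16.566 g
fructose: 20.4 g/L × 1.86 L = 37.944 g
arabinose: 6.86 g/L × 1.86 L = 12.760 g

manganese chloride tetrahydrate 6.000 mg; casitone 23.250 g; nicotinic acid 28.392 mg; sodium molybdate dihydrate 21.061 mg; ammonium sulfate 16.566 g; fructose 37.944 g; arabinose 12.760 g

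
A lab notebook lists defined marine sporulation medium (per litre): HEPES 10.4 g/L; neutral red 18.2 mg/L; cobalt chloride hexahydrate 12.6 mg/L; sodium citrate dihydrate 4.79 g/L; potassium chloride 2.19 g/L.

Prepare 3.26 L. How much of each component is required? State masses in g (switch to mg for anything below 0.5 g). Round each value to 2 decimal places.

Scale factor relative to 1 L: 3.26.
HEPES: 10.4 g/L × 3.26 L = 33.90 g
neutral red: 18.2 mg/L × 3.26 L = 59.33 mg
cobalt chloride hexahydrate: 12.6 mg/L × 3.26 L = 41.08 mg
sodium citrate dihydrate: 4.79 g/L × 3.26 L = 15.62 g
potassium chloride: 2.19 g/L × 3.26 L = 7.14 g

HEPES 33.90 g; neutral red 59.33 mg; cobalt chloride hexahydrate 41.08 mg; sodium citrate dihydrate 15.62 g; potassium chloride 7.14 g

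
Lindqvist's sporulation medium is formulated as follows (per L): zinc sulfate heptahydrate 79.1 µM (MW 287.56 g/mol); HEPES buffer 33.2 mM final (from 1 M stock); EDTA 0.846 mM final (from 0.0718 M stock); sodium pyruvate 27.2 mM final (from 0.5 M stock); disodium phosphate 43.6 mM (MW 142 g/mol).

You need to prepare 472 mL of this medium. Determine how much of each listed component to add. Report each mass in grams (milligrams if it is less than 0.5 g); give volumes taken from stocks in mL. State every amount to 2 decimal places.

Target volume = 472 mL = 0.472 L.
zinc sulfate heptahydrate: 79.1 µmol/L × 287.56 g/mol × 0.472 L ÷ 1000 = 10.74 mg
HEPES buffer: dilute stock: 33.2 mM × 472 mL ÷ 1000 mM = 15.67 mL
EDTA: V = C2·V2/C1 = 0.846 mM × 472 mL ÷ 71.8 mM = 5.56 mL
sodium pyruvate: V = C2·V2/C1 = 27.2 mM × 472 mL ÷ 500 mM = 25.68 mL
disodium phosphate: 43.6 mmol/L × 142 g/mol × 0.472 L ÷ 1000 = 2.92 g

zinc sulfate heptahydrate 10.74 mg; HEPES buffer 15.67 mL; EDTA 5.56 mL; sodium pyruvate 25.68 mL; disodium phosphate 2.92 g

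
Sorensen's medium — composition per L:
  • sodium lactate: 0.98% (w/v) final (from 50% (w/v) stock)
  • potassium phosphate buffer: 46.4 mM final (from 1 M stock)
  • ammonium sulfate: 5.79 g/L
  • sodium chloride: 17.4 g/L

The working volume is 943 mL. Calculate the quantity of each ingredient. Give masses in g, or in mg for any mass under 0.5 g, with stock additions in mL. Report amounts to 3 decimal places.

Target volume = 943 mL = 0.943 L.
sodium lactate: C1V1 = C2V2 → 0.98% ÷ 50% × 943 mL = 18.483 mL
potassium phosphate buffer: V = C2·V2/C1 = 46.4 mM × 943 mL ÷ 1000 mM = 43.755 mL
ammonium sulfate: 5.79 g/L × 0.943 L = 5.460 g
sodium chloride: 17.4 g/L × 0.943 L = 16.408 g

sodium lactate 18.483 mL; potassium phosphate buffer 43.755 mL; ammonium sulfate 5.460 g; sodium chloride 16.408 g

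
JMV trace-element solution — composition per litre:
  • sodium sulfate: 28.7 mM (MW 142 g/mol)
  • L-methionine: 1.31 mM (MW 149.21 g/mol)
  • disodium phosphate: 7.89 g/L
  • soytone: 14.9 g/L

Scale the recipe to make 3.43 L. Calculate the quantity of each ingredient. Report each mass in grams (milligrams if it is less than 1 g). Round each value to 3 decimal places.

Working volume: 3.43 L.
sodium sulfate: 28.7 mmol/L × 142 g/mol × 3.43 L ÷ 1000 = 13.979 g
L-methionine: 1.31 mmol/L × 149.21 mg/mmol × 3.43 L = 670.445 mg
disodium phosphate: 7.89 g/L × 3.43 L = 27.063 g
soytone: 14.9 g/L × 3.43 L = 51.107 g

sodium sulfate 13.979 g; L-methionine 670.445 mg; disodium phosphate 27.063 g; soytone 51.107 g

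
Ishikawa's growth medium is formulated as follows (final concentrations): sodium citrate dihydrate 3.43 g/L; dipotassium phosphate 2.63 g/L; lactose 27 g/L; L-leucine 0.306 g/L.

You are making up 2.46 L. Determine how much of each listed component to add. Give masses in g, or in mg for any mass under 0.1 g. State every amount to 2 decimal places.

Working volume: 2.46 L.
sodium citrate dihydrate: 3.43 g/L × 2.46 L = 8.44 g
dipotassium phosphate: 2.63 g/L × 2.46 L = 6.47 g
lactose: 27 g/L × 2.46 L = 66.42 g
L-leucine: 0.306 g/L × 2.46 L = 0.75 g

sodium citrate dihydrate 8.44 g; dipotassium phosphate 6.47 g; lactose 66.42 g; L-leucine 0.75 g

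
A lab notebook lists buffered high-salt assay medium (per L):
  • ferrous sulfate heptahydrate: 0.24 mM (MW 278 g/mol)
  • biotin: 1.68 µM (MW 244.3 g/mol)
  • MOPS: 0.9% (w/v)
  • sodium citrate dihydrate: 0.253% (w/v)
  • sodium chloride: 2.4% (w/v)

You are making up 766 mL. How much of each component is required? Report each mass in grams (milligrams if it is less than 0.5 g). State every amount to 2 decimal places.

ferrous sulfate heptahydrate 51.11 mg; biotin 0.31 mg; MOPS 6.89 g; sodium citrate dihydrate 1.94 g; sodium chloride 18.38 g

Scale factor relative to 1 L: 0.766.
ferrous sulfate heptahydrate: 0.24 mmol/L × 278 mg/mmol × 0.766 L = 51.11 mg
biotin: 1.68 µmol/L × 244.3 g/mol × 0.766 L ÷ 1000 = 0.31 mg
MOPS: 0.9 g per 100 mL × 766 mL ÷ 100 = 6.89 g
sodium citrate dihydrate: 0.253 g per 100 mL × 766 mL ÷ 100 = 1.94 g
sodium chloride: 2.4 g per 100 mL × 766 mL ÷ 100 = 18.38 g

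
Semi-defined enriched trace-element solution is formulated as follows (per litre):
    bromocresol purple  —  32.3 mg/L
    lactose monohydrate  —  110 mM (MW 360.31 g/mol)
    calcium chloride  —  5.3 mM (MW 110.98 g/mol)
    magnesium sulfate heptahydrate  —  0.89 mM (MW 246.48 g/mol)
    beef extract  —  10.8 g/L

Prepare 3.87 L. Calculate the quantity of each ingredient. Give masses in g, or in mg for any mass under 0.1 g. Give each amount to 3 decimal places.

bromocresol purple 0.125 g; lactose monohydrate 153.384 g; calcium chloride 2.276 g; magnesium sulfate heptahydrate 0.849 g; beef extract 41.796 g

Scale factor relative to 1 L: 3.87.
bromocresol purple: 32.3 mg/L × 3.87 L = 125.001 mg = 0.125 g
lactose monohydrate: 110 mmol/L × 360.31 g/mol × 3.87 L ÷ 1000 = 153.384 g
calcium chloride: 5.3 mmol/L × 110.98 g/mol × 3.87 L ÷ 1000 = 2.276 g
magnesium sulfate heptahydrate: 0.89 mmol/L × 246.48 g/mol × 3.87 L ÷ 1000 = 0.849 g
beef extract: 10.8 g/L × 3.87 L = 41.796 g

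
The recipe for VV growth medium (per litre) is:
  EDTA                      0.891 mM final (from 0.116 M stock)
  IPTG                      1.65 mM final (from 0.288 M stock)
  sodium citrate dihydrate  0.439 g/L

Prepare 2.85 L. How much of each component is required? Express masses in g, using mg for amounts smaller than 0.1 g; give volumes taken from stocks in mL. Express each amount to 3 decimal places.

Scale factor relative to 1 L: 2.85.
EDTA: V = C2·V2/C1 = 0.891 mM × 2850 mL ÷ 116 mM = 21.891 mL
IPTG: C1V1 = C2V2 → 1.65 mM × 2850 mL ÷ 288 mM = 16.328 mL
sodium citrate dihydrate: 0.439 g/L × 2.85 L = 1.251 g

EDTA 21.891 mL; IPTG 16.328 mL; sodium citrate dihydrate 1.251 g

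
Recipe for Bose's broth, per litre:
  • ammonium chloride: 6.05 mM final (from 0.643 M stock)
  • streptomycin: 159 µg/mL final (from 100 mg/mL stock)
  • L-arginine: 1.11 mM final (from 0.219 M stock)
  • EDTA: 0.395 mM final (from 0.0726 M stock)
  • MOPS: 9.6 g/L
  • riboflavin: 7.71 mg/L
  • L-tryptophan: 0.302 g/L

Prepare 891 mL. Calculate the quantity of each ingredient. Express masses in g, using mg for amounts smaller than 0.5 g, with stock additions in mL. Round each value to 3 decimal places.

ammonium chloride 8.383 mL; streptomycin 1.417 mL; L-arginine 4.516 mL; EDTA 4.848 mL; MOPS 8.554 g; riboflavin 6.870 mg; L-tryptophan 269.082 mg

Target volume = 891 mL = 0.891 L.
ammonium chloride: C1V1 = C2V2 → 6.05 mM × 891 mL ÷ 643 mM = 8.383 mL
streptomycin: dilute stock: 159 µg/mL × 891 mL ÷ 100000 µg/mL = 1.417 mL
L-arginine: dilute stock: 1.11 mM × 891 mL ÷ 219 mM = 4.516 mL
EDTA: dilute stock: 0.395 mM × 891 mL ÷ 72.6 mM = 4.848 mL
MOPS: 9.6 g/L × 0.891 L = 8.554 g
riboflavin: 7.71 mg/L × 0.891 L = 6.870 mg
L-tryptophan: 0.302 g/L × 0.891 L = 0.269082 g = 269.082 mg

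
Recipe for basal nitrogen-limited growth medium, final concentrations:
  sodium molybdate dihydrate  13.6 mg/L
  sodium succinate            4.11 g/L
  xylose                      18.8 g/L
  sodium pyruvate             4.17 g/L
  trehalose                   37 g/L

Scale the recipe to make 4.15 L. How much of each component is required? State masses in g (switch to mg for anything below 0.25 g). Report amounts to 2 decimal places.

Scale factor relative to 1 L: 4.15.
sodium molybdate dihydrate: 13.6 mg/L × 4.15 L = 56.44 mg
sodium succinate: 4.11 g/L × 4.15 L = 17.06 g
xylose: 18.8 g/L × 4.15 L = 78.02 g
sodium pyruvate: 4.17 g/L × 4.15 L = 17.31 g
trehalose: 37 g/L × 4.15 L = 153.55 g

sodium molybdate dihydrate 56.44 mg; sodium succinate 17.06 g; xylose 78.02 g; sodium pyruvate 17.31 g; trehalose 153.55 g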